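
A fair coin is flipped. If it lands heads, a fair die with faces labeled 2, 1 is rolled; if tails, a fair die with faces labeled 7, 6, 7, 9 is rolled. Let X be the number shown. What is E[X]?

E[X | heads] = (2+1)/2 = 3/2.
E[X | tails] = (7+6+7+9)/4 = 29/4.
By the law of total expectation,
E[X] = (1/2)·(3/2) + (1/2)·(29/4) = 35/8.

35/8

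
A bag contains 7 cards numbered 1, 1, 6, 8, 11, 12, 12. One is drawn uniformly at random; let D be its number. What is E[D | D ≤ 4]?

1

P(D ≤ 4) = 2/7.
Σ over the event: 1·2/7 = 2/7.
E[D | D ≤ 4] = (2/7) / (2/7) = 1.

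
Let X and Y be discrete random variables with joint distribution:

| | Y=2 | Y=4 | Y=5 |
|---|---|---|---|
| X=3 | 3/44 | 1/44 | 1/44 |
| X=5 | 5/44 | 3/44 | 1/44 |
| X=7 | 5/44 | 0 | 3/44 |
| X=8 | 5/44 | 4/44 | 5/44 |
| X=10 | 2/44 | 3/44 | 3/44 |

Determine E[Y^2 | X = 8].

P(X = 8) = 7/22.
Σ Y^2·P over the event = 4·(5/44) + 16·(4/44) + 25·(5/44) = 19/4.
E[Y^2 | X = 8] = (19/4) / (7/22) = 209/14.

209/14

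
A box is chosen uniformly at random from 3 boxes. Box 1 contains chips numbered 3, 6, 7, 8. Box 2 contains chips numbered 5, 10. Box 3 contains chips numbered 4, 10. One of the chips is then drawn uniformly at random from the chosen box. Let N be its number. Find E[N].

E[N | box 1] = (3+6+7+8)/4 = 6.
E[N | box 2] = (5+10)/2 = 15/2.
E[N | box 3] = (4+10)/2 = 7.
By the law of total expectation,
E[N] = (1/3)·(6) + (1/3)·(15/2) + (1/3)·(7) = 41/6.

41/6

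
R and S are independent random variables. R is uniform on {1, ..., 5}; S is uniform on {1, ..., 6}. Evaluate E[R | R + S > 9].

14/3

Outcomes with R + S > 9: (4,6), (5,5), (5,6), each with probability 1/30.
E[R | R + S > 9] = (4 + 5 + 5) / 3 = 14/3.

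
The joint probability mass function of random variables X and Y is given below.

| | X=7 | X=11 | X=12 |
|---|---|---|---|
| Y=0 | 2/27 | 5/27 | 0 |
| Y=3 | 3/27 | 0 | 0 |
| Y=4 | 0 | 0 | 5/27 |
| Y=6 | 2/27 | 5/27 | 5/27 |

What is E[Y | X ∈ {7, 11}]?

3

P(X ∈ {7, 11}) = 17/27.
Σ Y·P over the event = 0·(2/27) + 3·(3/27) + 6·(2/27) + 0·(5/27) + 6·(5/27) = 17/9.
E[Y | X ∈ {7, 11}] = (17/9) / (17/27) = 3.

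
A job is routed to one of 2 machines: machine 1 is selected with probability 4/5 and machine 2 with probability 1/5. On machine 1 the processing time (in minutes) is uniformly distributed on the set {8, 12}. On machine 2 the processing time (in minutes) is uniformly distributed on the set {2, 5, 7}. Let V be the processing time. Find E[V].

134/15

E[V | machine 1] = (8+12)/2 = 10.
E[V | machine 2] = (2+5+7)/3 = 14/3.
By the law of total expectation,
E[V] = (4/5)·(10) + (1/5)·(14/3) = 134/15.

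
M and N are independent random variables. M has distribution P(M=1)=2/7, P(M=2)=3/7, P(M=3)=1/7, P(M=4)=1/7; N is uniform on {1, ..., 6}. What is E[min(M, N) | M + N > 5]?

P(M + N > 5) = 11/21.
Summing min(M,N)·P(x,y) over outcomes with M + N > 5 gives 17/14.
E[min(M, N) | M + N > 5] = (17/14) / (11/21) = 51/22.

51/22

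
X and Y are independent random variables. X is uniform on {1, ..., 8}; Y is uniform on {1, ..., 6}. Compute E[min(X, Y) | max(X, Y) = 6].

P(max(X, Y) = 6) = 11/48.
Summing min(X,Y)·P(x,y) over outcomes with max(X, Y) = 6 gives 3/4.
E[min(X, Y) | max(X, Y) = 6] = (3/4) / (11/48) = 36/11.

36/11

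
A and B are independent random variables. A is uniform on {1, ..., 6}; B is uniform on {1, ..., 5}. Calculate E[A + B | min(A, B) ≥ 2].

P(min(A, B) ≥ 2) = 2/3.
Summing (A+B)·P(x,y) over outcomes with min(A, B) ≥ 2 gives 5.
E[A + B | min(A, B) ≥ 2] = (5) / (2/3) = 15/2.

15/2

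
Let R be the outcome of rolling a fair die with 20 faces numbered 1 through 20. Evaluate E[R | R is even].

Given R is even, R is equally likely to be any of {2, 4, 6, 8, 10, 12, 14, 16, 18, 20}.
E[R | R is even] = (2 + 4 + 6 + 8 + 10 + 12 + 14 + 16 + 18 + 20) / 10 = 11.

11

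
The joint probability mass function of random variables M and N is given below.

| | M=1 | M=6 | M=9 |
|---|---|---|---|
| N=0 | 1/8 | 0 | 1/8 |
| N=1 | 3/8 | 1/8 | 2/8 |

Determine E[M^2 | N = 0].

41

P(N = 0) = 1/4.
Σ M^2·P over the event = 1·(1/8) + 81·(1/8) = 41/4.
E[M^2 | N = 0] = (41/4) / (1/4) = 41.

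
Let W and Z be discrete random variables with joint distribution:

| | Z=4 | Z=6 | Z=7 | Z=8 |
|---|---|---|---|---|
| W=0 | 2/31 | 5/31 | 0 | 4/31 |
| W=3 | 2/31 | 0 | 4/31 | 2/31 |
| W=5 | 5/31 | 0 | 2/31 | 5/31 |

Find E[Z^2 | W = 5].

P(W = 5) = 12/31.
Summing Z^2·P(W=x,Z=y) over the conditioning event gives 498/31.
E[Z^2 | W = 5] = (498/31) / (12/31) = 83/2.

83/2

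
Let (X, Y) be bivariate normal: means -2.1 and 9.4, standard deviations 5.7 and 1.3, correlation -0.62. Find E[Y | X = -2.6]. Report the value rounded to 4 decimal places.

E[Y | X=x] = μ_Y + ρ(σ_Y/σ_X)(x − μ_X) for jointly normal variables.
E[Y | X=-2.6] = 9.4 + (-0.62)·(1.3/5.7)·(-2.6 − (-2.1)) = 9.4 + (-0.1414)·(-0.5) = 9.4707.

9.4707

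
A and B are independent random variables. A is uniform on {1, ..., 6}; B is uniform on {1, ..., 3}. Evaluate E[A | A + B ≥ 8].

17/3

Outcomes with A + B ≥ 8: (5,3), (6,2), (6,3), each with probability 1/18.
E[A | A + B ≥ 8] = (5 + 6 + 6) / 3 = 17/3.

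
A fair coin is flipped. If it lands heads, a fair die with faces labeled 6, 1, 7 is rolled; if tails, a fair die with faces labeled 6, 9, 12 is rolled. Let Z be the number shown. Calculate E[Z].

41/6

E[Z | heads] = (6+1+7)/3 = 14/3.
E[Z | tails] = (6+9+12)/3 = 9.
By the law of total expectation,
E[Z] = (1/2)·(14/3) + (1/2)·(9) = 41/6.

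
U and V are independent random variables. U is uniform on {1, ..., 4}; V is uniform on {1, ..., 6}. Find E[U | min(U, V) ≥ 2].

3

P(min(U, V) ≥ 2) = 5/8.
Summing U·P(x,y) over outcomes with min(U, V) ≥ 2 gives 15/8.
E[U | min(U, V) ≥ 2] = (15/8) / (5/8) = 3.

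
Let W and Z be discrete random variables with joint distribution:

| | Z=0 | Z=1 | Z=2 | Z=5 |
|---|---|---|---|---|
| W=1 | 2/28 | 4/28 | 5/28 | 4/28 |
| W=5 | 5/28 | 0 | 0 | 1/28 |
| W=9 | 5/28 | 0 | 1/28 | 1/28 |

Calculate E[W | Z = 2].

P(Z = 2) = 3/14.
Σ W·P over the event = 1·(5/28) + 9·(1/28) = 1/2.
E[W | Z = 2] = (1/2) / (3/14) = 7/3.

7/3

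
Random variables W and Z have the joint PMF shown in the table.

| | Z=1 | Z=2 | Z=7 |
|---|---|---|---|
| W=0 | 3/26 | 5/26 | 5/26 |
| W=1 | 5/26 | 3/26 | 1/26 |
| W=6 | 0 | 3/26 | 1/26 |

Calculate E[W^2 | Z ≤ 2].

P(Z ≤ 2) = 19/26.
Σ W^2·P over the event = 0·(3/26) + 0·(5/26) + 1·(5/26) + 1·(3/26) + 36·(3/26) = 58/13.
E[W^2 | Z ≤ 2] = (58/13) / (19/26) = 116/19.

116/19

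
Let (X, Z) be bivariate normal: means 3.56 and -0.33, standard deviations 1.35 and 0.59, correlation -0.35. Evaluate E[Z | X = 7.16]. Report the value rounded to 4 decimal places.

For a bivariate normal, E[Z | X=x] = μ_Z + ρ·(σ_Z/σ_X)·(x − μ_X).
E[Z | X=7.16] = -0.33 + (-0.35)·(0.59/1.35)·(7.16 − (3.56)) = -0.33 + (-0.15296)·(3.6) = -0.8807.

-0.8807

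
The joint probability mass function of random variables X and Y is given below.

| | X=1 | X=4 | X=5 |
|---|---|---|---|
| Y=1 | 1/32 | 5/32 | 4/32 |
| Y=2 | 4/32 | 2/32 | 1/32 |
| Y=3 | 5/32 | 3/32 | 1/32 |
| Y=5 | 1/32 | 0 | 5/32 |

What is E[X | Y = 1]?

41/10

P(Y = 1) = 5/16.
Σ X·P over the event = 1·(1/32) + 4·(5/32) + 5·(4/32) = 41/32.
E[X | Y = 1] = (41/32) / (5/16) = 41/10.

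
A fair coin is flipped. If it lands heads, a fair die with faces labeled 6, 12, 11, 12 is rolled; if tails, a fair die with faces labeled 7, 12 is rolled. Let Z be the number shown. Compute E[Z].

E[Z | heads] = (6+12+11+12)/4 = 41/4.
E[Z | tails] = (7+12)/2 = 19/2.
By the law of total expectation,
E[Z] = (1/2)·(41/4) + (1/2)·(19/2) = 79/8.

79/8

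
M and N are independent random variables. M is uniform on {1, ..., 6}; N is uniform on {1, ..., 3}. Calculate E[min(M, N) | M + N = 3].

Outcomes with M + N = 3: (1,2), (2,1), each with probability 1/18.
E[min(M, N) | M + N = 3] = (1 + 1) / 2 = 1.

1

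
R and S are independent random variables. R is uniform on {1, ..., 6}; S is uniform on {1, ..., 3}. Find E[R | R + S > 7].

17/3

Outcomes with R + S > 7: (5,3), (6,2), (6,3), each with probability 1/18.
E[R | R + S > 7] = (5 + 6 + 6) / 3 = 17/3.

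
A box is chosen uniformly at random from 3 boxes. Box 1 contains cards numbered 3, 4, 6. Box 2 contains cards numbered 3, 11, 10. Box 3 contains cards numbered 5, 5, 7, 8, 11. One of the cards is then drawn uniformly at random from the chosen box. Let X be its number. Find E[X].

293/45

E[X | box 1] = (3+4+6)/3 = 13/3.
E[X | box 2] = (3+11+10)/3 = 8.
E[X | box 3] = (5+5+7+8+11)/5 = 36/5.
E[X] = (1/3)·(13/3) + (1/3)·(8) + (1/3)·(36/5) = 293/45.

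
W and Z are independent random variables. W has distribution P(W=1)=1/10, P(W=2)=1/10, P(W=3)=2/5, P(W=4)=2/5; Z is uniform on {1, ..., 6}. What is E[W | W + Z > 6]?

P(W + Z > 6) = 31/60.
Summing W·P(x,y) over outcomes with W + Z > 6 gives 7/4.
E[W | W + Z > 6] = (7/4) / (31/60) = 105/31.

105/31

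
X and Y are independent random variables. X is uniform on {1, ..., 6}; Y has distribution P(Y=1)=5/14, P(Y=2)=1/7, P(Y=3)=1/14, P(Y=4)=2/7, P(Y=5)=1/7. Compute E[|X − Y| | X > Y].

P(X > Y) = 23/42.
Summing |X−Y|·P(x,y) over outcomes with X > Y gives 115/84.
E[|X − Y| | X > Y] = (115/84) / (23/42) = 5/2.

5/2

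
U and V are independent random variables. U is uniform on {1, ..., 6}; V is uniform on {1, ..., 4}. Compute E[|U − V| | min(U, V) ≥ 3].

5/4

P(min(U, V) ≥ 3) = 1/3.
Summing |U−V|·P(x,y) over outcomes with min(U, V) ≥ 3 gives 5/12.
E[|U − V| | min(U, V) ≥ 3] = (5/12) / (1/3) = 5/4.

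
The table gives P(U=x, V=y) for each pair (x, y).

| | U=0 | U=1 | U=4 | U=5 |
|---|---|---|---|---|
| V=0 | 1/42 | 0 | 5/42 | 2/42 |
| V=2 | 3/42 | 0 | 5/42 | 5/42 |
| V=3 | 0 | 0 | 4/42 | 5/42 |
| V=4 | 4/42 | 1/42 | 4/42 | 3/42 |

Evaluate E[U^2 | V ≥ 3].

P(V ≥ 3) = 1/2.
Summing U^2·P(U=x,V=y) over the conditioning event gives 47/6.
E[U^2 | V ≥ 3] = (47/6) / (1/2) = 47/3.

47/3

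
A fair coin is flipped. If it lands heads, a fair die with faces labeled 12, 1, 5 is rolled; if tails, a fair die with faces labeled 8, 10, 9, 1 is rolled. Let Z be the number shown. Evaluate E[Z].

13/2

E[Z | heads] = (12+1+5)/3 = 6.
E[Z | tails] = (8+10+9+1)/4 = 7.
E[Z] = (1/2)·(6) + (1/2)·(7) = 13/2.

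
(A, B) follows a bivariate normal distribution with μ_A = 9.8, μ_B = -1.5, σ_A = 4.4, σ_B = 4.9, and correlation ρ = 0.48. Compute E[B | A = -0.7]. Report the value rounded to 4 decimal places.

-7.1127

For a bivariate normal, E[B | A=x] = μ_B + ρ·(σ_B/σ_A)·(x − μ_A).
E[B | A=-0.7] = -1.5 + (0.48)·(4.9/4.4)·(-0.7 − (9.8)) = -1.5 + (0.534545)·(-10.5) = -7.1127.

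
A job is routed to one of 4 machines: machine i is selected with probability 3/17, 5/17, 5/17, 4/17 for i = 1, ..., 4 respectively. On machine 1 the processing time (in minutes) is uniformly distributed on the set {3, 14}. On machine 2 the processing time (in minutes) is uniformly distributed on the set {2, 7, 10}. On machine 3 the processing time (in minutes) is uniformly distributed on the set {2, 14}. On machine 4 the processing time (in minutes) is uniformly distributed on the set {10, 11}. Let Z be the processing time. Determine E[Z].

E[Z | machine 1] = (3+14)/2 = 17/2.
E[Z | machine 2] = (2+7+10)/3 = 19/3.
E[Z | machine 3] = (2+14)/2 = 8.
E[Z | machine 4] = (10+11)/2 = 21/2.
By the law of total expectation,
E[Z] = (3/17)·(17/2) + (5/17)·(19/3) + (5/17)·(8) + (4/17)·(21/2) = 835/102.

835/102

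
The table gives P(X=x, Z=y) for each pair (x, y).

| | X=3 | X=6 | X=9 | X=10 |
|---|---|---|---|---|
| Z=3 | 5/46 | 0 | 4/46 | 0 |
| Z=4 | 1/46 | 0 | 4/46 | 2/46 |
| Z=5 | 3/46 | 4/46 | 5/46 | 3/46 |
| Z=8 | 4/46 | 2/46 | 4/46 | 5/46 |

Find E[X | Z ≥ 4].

P(Z ≥ 4) = 37/46.
Summing X·P(X=x,Z=y) over the conditioning event gives 277/46.
E[X | Z ≥ 4] = (277/46) / (37/46) = 277/37.

277/37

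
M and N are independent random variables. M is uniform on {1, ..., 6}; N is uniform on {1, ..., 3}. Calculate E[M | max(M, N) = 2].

5/3

Outcomes with max(M, N) = 2: (1,2), (2,1), (2,2), each with probability 1/18.
E[M | max(M, N) = 2] = (1 + 2 + 2) / 3 = 5/3.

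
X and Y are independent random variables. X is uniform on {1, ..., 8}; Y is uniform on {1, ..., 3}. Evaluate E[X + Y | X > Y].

22/3

P(X > Y) = 3/4.
Summing (X+Y)·P(x,y) over outcomes with X > Y gives 11/2.
E[X + Y | X > Y] = (11/2) / (3/4) = 22/3.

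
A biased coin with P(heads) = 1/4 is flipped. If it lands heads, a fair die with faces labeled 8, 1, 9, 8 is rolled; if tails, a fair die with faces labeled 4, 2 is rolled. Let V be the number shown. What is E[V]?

E[V | heads] = (8+1+9+8)/4 = 13/2.
E[V | tails] = (4+2)/2 = 3.
By the law of total expectation,
E[V] = (1/4)·(13/2) + (3/4)·(3) = 31/8.

31/8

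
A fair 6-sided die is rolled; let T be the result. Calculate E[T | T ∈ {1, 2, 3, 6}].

P(T ∈ {1, 2, 3, 6}) = 2/3.
Σ over the event: 1·1/6 + 2·1/6 + 3·1/6 + 6·1/6 = 2.
E[T | T ∈ {1, 2, 3, 6}] = (2) / (2/3) = 3.

3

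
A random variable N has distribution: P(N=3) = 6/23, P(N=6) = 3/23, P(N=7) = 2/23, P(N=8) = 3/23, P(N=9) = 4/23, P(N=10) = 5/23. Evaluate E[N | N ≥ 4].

P(N ≥ 4) = 17/23.
Σ over the event: 6·3/23 + 7·2/23 + 8·3/23 + 9·4/23 + 10·5/23 = 142/23.
E[N | N ≥ 4] = (142/23) / (17/23) = 142/17.

142/17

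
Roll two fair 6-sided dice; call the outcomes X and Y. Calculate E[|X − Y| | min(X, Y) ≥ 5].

Outcomes with min(X, Y) ≥ 5: (5,5), (5,6), (6,5), (6,6), each with probability 1/36.
E[|X − Y| | min(X, Y) ≥ 5] = (0 + 1 + 1 + 0) / 4 = 1/2.

1/2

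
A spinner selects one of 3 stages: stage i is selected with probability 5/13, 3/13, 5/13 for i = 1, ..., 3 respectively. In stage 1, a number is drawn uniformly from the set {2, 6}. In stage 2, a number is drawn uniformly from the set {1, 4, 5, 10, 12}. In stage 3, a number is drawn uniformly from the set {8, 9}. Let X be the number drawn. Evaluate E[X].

817/130

E[X | stage 1] = (2+6)/2 = 4.
E[X | stage 2] = (1+4+5+10+12)/5 = 32/5.
E[X | stage 3] = (8+9)/2 = 17/2.
E[X] = (5/13)·(4) + (3/13)·(32/5) + (5/13)·(17/2) = 817/130.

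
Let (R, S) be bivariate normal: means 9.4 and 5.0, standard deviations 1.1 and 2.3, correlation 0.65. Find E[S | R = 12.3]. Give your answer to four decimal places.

8.9414

For a bivariate normal, E[S | R=x] = μ_S + ρ·(σ_S/σ_R)·(x − μ_R).
E[S | R=12.3] = 5.0 + (0.65)·(2.3/1.1)·(12.3 − (9.4)) = 5.0 + (1.3591)·(2.9) = 8.9414.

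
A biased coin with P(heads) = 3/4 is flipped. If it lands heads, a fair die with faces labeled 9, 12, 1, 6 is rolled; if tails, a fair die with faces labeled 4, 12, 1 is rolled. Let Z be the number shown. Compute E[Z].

E[Z | heads] = (9+12+1+6)/4 = 7.
E[Z | tails] = (4+12+1)/3 = 17/3.
By the law of total expectation,
E[Z] = (3/4)·(7) + (1/4)·(17/3) = 20/3.

20/3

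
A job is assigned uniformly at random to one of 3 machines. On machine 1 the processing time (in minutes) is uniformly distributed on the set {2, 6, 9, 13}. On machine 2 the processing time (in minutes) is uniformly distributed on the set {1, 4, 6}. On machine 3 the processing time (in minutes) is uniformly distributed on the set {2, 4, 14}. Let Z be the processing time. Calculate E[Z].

E[Z | machine 1] = (2+6+9+13)/4 = 15/2.
E[Z | machine 2] = (1+4+6)/3 = 11/3.
E[Z | machine 3] = (2+4+14)/3 = 20/3.
E[Z] = (1/3)·(15/2) + (1/3)·(11/3) + (1/3)·(20/3) = 107/18.

107/18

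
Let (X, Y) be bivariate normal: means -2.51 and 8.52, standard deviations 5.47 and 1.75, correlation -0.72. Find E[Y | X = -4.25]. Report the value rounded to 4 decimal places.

8.9208

For a bivariate normal, E[Y | X=x] = μ_Y + ρ·(σ_Y/σ_X)·(x − μ_X).
E[Y | X=-4.25] = 8.52 + (-0.72)·(1.75/5.47)·(-4.25 − (-2.51)) = 8.52 + (-0.23035)·(-1.74) = 8.9208.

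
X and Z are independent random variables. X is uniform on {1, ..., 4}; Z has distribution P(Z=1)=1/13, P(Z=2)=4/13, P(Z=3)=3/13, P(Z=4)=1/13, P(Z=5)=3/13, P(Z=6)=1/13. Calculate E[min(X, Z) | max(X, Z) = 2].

13/9

P(max(X, Z) = 2) = 9/52.
Summing min(X,Z)·P(x,y) over outcomes with max(X, Z) = 2 gives 1/4.
E[min(X, Z) | max(X, Z) = 2] = (1/4) / (9/52) = 13/9.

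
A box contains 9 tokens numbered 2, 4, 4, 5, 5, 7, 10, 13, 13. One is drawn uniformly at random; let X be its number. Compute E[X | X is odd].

P(X is odd) = 5/9.
Σ over the event: 5·2/9 + 7·1/9 + 13·2/9 = 43/9.
E[X | X is odd] = (43/9) / (5/9) = 43/5.

43/5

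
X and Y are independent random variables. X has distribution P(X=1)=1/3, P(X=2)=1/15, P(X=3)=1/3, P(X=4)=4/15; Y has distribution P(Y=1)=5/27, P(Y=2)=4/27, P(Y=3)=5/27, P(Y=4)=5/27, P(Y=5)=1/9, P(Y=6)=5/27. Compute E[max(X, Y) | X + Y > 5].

1094/231

P(X + Y > 5) = 77/135.
Summing max(X,Y)·P(x,y) over outcomes with X + Y > 5 gives 1094/405.
E[max(X, Y) | X + Y > 5] = (1094/405) / (77/135) = 1094/231.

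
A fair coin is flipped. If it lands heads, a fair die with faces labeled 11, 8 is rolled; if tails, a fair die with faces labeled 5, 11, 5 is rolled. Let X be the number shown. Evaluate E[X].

E[X | heads] = (11+8)/2 = 19/2.
E[X | tails] = (5+11+5)/3 = 7.
E[X] = (1/2)·(19/2) + (1/2)·(7) = 33/4.

33/4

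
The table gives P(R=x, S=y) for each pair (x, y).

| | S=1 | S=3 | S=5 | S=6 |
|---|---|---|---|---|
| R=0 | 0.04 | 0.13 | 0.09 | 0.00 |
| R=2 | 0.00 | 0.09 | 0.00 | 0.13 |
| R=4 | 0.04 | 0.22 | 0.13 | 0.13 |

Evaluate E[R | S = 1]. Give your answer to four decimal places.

P(S = 1) = 0.08.
Σ R·P over the event = 0·(0.04) + 4·(0.04) = 0.16.
E[R | S = 1] = (0.16) / (0.08) = 2.0000.

2.0000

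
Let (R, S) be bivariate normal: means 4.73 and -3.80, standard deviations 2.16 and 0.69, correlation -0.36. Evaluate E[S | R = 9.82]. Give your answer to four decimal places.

The regression of S on R has slope ρ·σ_S/σ_R and passes through (μ_R, μ_S).
E[S | R=9.82] = -3.80 + (-0.36)·(0.69/2.16)·(9.82 − (4.73)) = -3.80 + (-0.115)·(5.09) = -4.3854.

-4.3854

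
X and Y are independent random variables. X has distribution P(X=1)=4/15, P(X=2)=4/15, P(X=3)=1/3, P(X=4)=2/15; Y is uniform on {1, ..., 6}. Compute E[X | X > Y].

P(X > Y) = 2/9.
Summing X·P(x,y) over outcomes with X > Y gives 31/45.
E[X | X > Y] = (31/45) / (2/9) = 31/10.

31/10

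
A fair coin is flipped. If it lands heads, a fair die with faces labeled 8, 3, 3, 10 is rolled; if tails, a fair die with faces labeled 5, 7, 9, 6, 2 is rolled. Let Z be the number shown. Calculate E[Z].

E[Z | heads] = (8+3+3+10)/4 = 6.
E[Z | tails] = (5+7+9+6+2)/5 = 29/5.
By the law of total expectation,
E[Z] = (1/2)·(6) + (1/2)·(29/5) = 59/10.

59/10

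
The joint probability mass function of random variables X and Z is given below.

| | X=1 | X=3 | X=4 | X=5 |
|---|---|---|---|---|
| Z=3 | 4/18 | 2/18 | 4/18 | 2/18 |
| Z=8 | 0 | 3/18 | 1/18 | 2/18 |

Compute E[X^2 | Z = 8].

31/2

P(Z = 8) = 1/3.
Σ X^2·P over the event = 9·(3/18) + 16·(1/18) + 25·(2/18) = 31/6.
E[X^2 | Z = 8] = (31/6) / (1/3) = 31/2.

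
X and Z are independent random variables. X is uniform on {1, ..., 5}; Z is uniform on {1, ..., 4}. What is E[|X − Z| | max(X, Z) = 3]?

Outcomes with max(X, Z) = 3: (1,3), (2,3), (3,1), (3,2), (3,3), each with probability 1/20.
E[|X − Z| | max(X, Z) = 3] = (2 + 1 + 2 + 1 + 0) / 5 = 6/5.

6/5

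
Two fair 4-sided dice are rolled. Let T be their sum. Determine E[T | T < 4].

8/3

P(T < 4) = 3/16.
Σ over the event: 2·1/16 + 3·1/8 = 1/2.
E[T | T < 4] = (1/2) / (3/16) = 8/3.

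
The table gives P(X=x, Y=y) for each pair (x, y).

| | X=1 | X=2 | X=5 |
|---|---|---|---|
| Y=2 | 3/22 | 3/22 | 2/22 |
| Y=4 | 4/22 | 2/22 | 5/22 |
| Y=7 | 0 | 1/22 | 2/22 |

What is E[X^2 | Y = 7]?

18

P(Y = 7) = 3/22.
Σ X^2·P over the event = 4·(1/22) + 25·(2/22) = 27/11.
E[X^2 | Y = 7] = (27/11) / (3/22) = 18.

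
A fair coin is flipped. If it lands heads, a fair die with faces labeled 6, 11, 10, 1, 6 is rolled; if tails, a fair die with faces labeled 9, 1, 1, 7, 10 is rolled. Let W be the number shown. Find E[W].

31/5

E[W | heads] = (6+11+10+1+6)/5 = 34/5.
E[W | tails] = (9+1+1+7+10)/5 = 28/5.
E[W] = (1/2)·(34/5) + (1/2)·(28/5) = 31/5.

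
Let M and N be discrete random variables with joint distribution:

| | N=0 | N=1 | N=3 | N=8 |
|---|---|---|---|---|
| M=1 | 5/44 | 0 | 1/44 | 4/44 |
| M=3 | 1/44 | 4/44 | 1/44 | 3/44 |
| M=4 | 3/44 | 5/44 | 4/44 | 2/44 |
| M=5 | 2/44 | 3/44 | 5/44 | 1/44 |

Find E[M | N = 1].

47/12

P(N = 1) = 3/11.
Σ M·P over the event = 3·(4/44) + 4·(5/44) + 5·(3/44) = 47/44.
E[M | N = 1] = (47/44) / (3/11) = 47/12.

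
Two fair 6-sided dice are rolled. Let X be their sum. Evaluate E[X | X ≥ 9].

P(X ≥ 9) = 5/18.
Σ over the event: 9·1/9 + 10·1/12 + 11·1/18 + 12·1/36 = 25/9.
E[X | X ≥ 9] = (25/9) / (5/18) = 10.

10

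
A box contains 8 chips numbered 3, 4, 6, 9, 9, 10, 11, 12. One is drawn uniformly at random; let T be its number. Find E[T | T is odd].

8

P(T is odd) = 1/2.
Σ over the event: 3·1/8 + 9·1/4 + 11·1/8 = 4.
E[T | T is odd] = (4) / (1/2) = 8.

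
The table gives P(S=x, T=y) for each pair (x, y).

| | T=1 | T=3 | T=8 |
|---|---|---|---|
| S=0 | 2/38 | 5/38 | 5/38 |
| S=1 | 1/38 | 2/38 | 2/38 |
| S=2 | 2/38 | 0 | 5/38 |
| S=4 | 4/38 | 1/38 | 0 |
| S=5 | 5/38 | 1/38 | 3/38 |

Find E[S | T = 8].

P(T = 8) = 15/38.
Σ S·P over the event = 0·(5/38) + 1·(2/38) + 2·(5/38) + 5·(3/38) = 27/38.
E[S | T = 8] = (27/38) / (15/38) = 9/5.

9/5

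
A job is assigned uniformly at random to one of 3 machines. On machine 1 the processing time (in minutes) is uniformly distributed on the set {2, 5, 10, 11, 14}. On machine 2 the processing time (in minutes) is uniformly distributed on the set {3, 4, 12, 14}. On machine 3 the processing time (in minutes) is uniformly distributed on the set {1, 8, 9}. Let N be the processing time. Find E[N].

151/20

E[N | machine 1] = (2+5+10+11+14)/5 = 42/5.
E[N | machine 2] = (3+4+12+14)/4 = 33/4.
E[N | machine 3] = (1+8+9)/3 = 6.
E[N] = (1/3)·(42/5) + (1/3)·(33/4) + (1/3)·(6) = 151/20.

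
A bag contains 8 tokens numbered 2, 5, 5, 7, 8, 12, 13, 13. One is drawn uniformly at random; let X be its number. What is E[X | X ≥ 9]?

38/3

P(X ≥ 9) = 3/8.
Σ over the event: 12·1/8 + 13·1/4 = 19/4.
E[X | X ≥ 9] = (19/4) / (3/8) = 38/3.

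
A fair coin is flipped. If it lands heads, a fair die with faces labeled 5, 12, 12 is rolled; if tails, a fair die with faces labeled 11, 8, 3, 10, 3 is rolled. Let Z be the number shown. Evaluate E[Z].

E[Z | heads] = (5+12+12)/3 = 29/3.
E[Z | tails] = (11+8+3+10+3)/5 = 7.
E[Z] = (1/2)·(29/3) + (1/2)·(7) = 25/3.

25/3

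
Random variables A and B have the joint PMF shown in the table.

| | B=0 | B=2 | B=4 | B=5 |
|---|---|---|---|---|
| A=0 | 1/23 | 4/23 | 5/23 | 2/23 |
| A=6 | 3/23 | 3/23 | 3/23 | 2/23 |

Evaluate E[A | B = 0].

P(B = 0) = 4/23.
Σ A·P over the event = 0·(1/23) + 6·(3/23) = 18/23.
E[A | B = 0] = (18/23) / (4/23) = 9/2.

9/2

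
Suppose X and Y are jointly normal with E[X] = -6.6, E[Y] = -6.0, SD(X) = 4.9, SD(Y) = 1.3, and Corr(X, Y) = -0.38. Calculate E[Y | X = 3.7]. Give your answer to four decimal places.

E[Y | X=x] = μ_Y + ρ(σ_Y/σ_X)(x − μ_X) for jointly normal variables.
E[Y | X=3.7] = -6.0 + (-0.38)·(1.3/4.9)·(3.7 − (-6.6)) = -6.0 + (-0.10082)·(10.3) = -7.0384.

-7.0384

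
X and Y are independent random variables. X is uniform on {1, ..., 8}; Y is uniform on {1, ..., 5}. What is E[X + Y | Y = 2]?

Outcomes with Y = 2: (1,2), (2,2), (3,2), (4,2), (5,2), (6,2), (7,2), (8,2), each with probability 1/40.
E[X + Y | Y = 2] = (3 + 4 + 5 + 6 + 7 + 8 + 9 + 10) / 8 = 13/2.

13/2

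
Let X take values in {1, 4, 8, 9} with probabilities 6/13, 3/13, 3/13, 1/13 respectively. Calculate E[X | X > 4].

P(X > 4) = 4/13.
Σ over the event: 8·3/13 + 9·1/13 = 33/13.
E[X | X > 4] = (33/13) / (4/13) = 33/4.

33/4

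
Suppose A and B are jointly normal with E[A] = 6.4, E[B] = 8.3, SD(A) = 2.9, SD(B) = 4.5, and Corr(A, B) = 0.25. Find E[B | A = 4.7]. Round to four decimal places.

7.6405

For a bivariate normal, E[B | A=x] = μ_B + ρ·(σ_B/σ_A)·(x − μ_A).
E[B | A=4.7] = 8.3 + (0.25)·(4.5/2.9)·(4.7 − (6.4)) = 8.3 + (0.38793)·(-1.7) = 7.6405.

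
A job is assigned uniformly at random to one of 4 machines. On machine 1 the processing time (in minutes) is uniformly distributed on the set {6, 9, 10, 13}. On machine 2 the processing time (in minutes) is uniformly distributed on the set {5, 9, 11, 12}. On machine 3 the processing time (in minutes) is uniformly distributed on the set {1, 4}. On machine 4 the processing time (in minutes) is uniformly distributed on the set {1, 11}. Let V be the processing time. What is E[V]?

109/16

E[V | machine 1] = (6+9+10+13)/4 = 19/2.
E[V | machine 2] = (5+9+11+12)/4 = 37/4.
E[V | machine 3] = (1+4)/2 = 5/2.
E[V | machine 4] = (1+11)/2 = 6.
By the law of total expectation,
E[V] = (1/4)·(19/2) + (1/4)·(37/4) + (1/4)·(5/2) + (1/4)·(6) = 109/16.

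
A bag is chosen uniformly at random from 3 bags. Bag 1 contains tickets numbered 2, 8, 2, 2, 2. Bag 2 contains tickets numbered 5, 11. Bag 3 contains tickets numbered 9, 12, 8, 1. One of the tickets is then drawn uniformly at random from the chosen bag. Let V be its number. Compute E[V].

E[V | bag 1] = (2+8+2+2+2)/5 = 16/5.
E[V | bag 2] = (5+11)/2 = 8.
E[V | bag 3] = (9+12+8+1)/4 = 15/2.
By the law of total expectation,
E[V] = (1/3)·(16/5) + (1/3)·(8) + (1/3)·(15/2) = 187/30.

187/30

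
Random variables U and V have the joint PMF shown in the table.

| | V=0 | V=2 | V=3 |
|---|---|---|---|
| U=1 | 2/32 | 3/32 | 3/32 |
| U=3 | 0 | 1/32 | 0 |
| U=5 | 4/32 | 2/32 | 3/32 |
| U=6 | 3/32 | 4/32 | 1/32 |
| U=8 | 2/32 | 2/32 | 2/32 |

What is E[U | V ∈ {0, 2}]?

112/23

P(V ∈ {0, 2}) = 23/32.
Summing U·P(U=x,V=y) over the conditioning event gives 7/2.
E[U | V ∈ {0, 2}] = (7/2) / (23/32) = 112/23.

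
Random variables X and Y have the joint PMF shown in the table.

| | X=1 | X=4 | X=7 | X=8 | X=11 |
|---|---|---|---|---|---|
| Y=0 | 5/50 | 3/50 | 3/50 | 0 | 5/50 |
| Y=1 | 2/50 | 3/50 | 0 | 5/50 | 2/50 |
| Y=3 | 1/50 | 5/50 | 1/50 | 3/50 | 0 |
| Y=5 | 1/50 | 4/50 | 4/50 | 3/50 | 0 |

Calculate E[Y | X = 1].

P(X = 1) = 9/50.
Σ Y·P over the event = 0·(5/50) + 1·(2/50) + 3·(1/50) + 5·(1/50) = 1/5.
E[Y | X = 1] = (1/5) / (9/50) = 10/9.

10/9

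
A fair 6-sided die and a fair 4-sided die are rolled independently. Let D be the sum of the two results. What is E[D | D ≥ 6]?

P(D ≥ 6) = 7/12.
Σ over the event: 6·1/6 + 7·1/6 + 8·1/8 + 9·1/12 + 10·1/24 = 13/3.
E[D | D ≥ 6] = (13/3) / (7/12) = 52/7.

52/7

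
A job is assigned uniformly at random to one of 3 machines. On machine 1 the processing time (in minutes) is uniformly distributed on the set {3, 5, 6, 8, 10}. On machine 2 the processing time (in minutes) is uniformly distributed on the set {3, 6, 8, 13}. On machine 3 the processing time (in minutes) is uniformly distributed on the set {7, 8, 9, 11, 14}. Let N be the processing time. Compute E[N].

E[N | machine 1] = (3+5+6+8+10)/5 = 32/5.
E[N | machine 2] = (3+6+8+13)/4 = 15/2.
E[N | machine 3] = (7+8+9+11+14)/5 = 49/5.
E[N] = (1/3)·(32/5) + (1/3)·(15/2) + (1/3)·(49/5) = 79/10.

79/10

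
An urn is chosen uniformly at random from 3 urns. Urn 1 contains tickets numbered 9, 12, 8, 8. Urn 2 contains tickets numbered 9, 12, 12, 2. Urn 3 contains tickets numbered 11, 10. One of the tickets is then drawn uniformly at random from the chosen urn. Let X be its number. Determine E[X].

E[X | urn 1] = (9+12+8+8)/4 = 37/4.
E[X | urn 2] = (9+12+12+2)/4 = 35/4.
E[X | urn 3] = (11+10)/2 = 21/2.
By the law of total expectation,
E[X] = (1/3)·(37/4) + (1/3)·(35/4) + (1/3)·(21/2) = 19/2.

19/2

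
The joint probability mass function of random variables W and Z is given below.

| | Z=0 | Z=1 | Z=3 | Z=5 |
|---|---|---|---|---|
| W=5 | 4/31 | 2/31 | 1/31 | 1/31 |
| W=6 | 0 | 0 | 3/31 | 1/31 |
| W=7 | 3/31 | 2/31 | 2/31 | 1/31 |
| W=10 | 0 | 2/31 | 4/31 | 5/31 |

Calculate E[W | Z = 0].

P(Z = 0) = 7/31.
Σ W·P over the event = 5·(4/31) + 7·(3/31) = 41/31.
E[W | Z = 0] = (41/31) / (7/31) = 41/7.

41/7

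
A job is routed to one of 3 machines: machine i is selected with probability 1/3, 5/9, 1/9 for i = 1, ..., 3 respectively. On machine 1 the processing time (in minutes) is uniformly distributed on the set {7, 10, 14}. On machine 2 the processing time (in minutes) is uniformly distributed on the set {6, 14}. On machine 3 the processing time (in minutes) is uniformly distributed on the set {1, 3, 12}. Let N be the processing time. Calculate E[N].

259/27

E[N | machine 1] = (7+10+14)/3 = 31/3.
E[N | machine 2] = (6+14)/2 = 10.
E[N | machine 3] = (1+3+12)/3 = 16/3.
E[N] = (1/3)·(31/3) + (5/9)·(10) + (1/9)·(16/3) = 259/27.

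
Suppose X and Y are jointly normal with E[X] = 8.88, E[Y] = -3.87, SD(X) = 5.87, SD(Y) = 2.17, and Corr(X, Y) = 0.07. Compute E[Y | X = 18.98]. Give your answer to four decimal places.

For a bivariate normal, E[Y | X=x] = μ_Y + ρ·(σ_Y/σ_X)·(x − μ_X).
E[Y | X=18.98] = -3.87 + (0.07)·(2.17/5.87)·(18.98 − (8.88)) = -3.87 + (0.025877)·(10.1) = -3.6086.

-3.6086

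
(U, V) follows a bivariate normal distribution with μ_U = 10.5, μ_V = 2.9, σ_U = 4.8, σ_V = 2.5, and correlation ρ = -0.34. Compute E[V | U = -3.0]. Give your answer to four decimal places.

5.2906

E[V | U=x] = μ_V + ρ(σ_V/σ_U)(x − μ_U) for jointly normal variables.
E[V | U=-3.0] = 2.9 + (-0.34)·(2.5/4.8)·(-3.0 − (10.5)) = 2.9 + (-0.17708)·(-13.5) = 5.2906.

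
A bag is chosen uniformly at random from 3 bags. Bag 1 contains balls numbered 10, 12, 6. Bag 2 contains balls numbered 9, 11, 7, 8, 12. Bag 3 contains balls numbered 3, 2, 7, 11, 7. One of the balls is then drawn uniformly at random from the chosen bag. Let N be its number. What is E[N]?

E[N | bag 1] = (10+12+6)/3 = 28/3.
E[N | bag 2] = (9+11+7+8+12)/5 = 47/5.
E[N | bag 3] = (3+2+7+11+7)/5 = 6.
E[N] = (1/3)·(28/3) + (1/3)·(47/5) + (1/3)·(6) = 371/45.

371/45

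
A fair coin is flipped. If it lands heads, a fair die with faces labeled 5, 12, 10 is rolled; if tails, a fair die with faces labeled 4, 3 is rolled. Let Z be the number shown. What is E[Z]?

25/4

E[Z | heads] = (5+12+10)/3 = 9.
E[Z | tails] = (4+3)/2 = 7/2.
E[Z] = (1/2)·(9) + (1/2)·(7/2) = 25/4.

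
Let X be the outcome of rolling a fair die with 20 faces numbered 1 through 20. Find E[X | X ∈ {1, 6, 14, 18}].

P(X ∈ {1, 6, 14, 18}) = 1/5.
Σ over the event: 1·1/20 + 6·1/20 + 14·1/20 + 18·1/20 = 39/20.
E[X | X ∈ {1, 6, 14, 18}] = (39/20) / (1/5) = 39/4.

39/4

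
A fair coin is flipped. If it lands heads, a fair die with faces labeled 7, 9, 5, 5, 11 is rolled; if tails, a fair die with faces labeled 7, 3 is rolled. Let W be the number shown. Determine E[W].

31/5

E[W | heads] = (7+9+5+5+11)/5 = 37/5.
E[W | tails] = (7+3)/2 = 5.
E[W] = (1/2)·(37/5) + (1/2)·(5) = 31/5.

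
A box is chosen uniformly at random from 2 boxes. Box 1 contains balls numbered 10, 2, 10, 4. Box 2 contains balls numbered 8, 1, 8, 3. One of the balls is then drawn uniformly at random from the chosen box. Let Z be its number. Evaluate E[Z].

E[Z | box 1] = (10+2+10+4)/4 = 13/2.
E[Z | box 2] = (8+1+8+3)/4 = 5.
E[Z] = (1/2)·(13/2) + (1/2)·(5) = 23/4.

23/4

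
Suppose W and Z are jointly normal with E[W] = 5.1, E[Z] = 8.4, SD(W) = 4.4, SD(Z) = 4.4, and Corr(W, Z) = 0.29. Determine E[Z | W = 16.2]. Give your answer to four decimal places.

The regression of Z on W has slope ρ·σ_Z/σ_W and passes through (μ_W, μ_Z).
E[Z | W=16.2] = 8.4 + (0.29)·(4.4/4.4)·(16.2 − (5.1)) = 8.4 + (0.29)·(11.1) = 11.6190.

11.6190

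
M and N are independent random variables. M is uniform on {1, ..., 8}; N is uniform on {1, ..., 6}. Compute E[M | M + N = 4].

2

Outcomes with M + N = 4: (1,3), (2,2), (3,1), each with probability 1/48.
E[M | M + N = 4] = (1 + 2 + 3) / 3 = 2.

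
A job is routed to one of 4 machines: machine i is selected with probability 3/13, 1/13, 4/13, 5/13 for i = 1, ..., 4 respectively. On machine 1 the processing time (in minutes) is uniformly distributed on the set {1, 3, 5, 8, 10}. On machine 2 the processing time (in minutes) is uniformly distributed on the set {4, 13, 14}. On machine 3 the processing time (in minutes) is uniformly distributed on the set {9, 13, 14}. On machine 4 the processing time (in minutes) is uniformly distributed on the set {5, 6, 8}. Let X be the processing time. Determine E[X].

531/65

E[X | machine 1] = (1+3+5+8+10)/5 = 27/5.
E[X | machine 2] = (4+13+14)/3 = 31/3.
E[X | machine 3] = (9+13+14)/3 = 12.
E[X | machine 4] = (5+6+8)/3 = 19/3.
E[X] = (3/13)·(27/5) + (1/13)·(31/3) + (4/13)·(12) + (5/13)·(19/3) = 531/65.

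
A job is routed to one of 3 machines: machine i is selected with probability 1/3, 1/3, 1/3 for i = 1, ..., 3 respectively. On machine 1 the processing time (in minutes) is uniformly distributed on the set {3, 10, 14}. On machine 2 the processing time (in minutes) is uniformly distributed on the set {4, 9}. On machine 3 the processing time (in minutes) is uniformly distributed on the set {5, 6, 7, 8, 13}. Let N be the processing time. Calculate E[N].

233/30

E[N | machine 1] = (3+10+14)/3 = 9.
E[N | machine 2] = (4+9)/2 = 13/2.
E[N | machine 3] = (5+6+7+8+13)/5 = 39/5.
E[N] = (1/3)·(9) + (1/3)·(13/2) + (1/3)·(39/5) = 233/30.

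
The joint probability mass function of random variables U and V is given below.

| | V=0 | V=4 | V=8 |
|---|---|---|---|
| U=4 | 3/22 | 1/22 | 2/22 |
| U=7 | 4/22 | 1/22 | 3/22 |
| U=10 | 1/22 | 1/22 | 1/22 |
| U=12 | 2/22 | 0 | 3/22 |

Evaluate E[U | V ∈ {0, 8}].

149/19

P(V ∈ {0, 8}) = 19/22.
Σ U·P over the event = 4·(3/22) + 4·(2/22) + 7·(4/22) + 7·(3/22) + 10·(1/22) + 10·(1/22) + 12·(2/22) + 12·(3/22) = 149/22.
E[U | V ∈ {0, 8}] = (149/22) / (19/22) = 149/19.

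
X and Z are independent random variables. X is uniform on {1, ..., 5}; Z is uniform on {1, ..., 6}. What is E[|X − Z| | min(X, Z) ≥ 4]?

5/6

Outcomes with min(X, Z) ≥ 4: (4,4), (4,5), (4,6), (5,4), (5,5), (5,6), each with probability 1/30.
E[|X − Z| | min(X, Z) ≥ 4] = (0 + 1 + 2 + 1 + 0 + 1) / 6 = 5/6.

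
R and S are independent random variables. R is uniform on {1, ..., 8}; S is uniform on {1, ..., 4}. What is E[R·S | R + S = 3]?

2

Outcomes with R + S = 3: (1,2), (2,1), each with probability 1/32.
E[R·S | R + S = 3] = (2 + 2) / 2 = 2.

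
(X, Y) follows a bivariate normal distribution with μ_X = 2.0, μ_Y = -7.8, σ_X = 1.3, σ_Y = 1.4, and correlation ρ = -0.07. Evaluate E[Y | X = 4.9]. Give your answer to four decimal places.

For a bivariate normal, E[Y | X=x] = μ_Y + ρ·(σ_Y/σ_X)·(x − μ_X).
E[Y | X=4.9] = -7.8 + (-0.07)·(1.4/1.3)·(4.9 − (2.0)) = -7.8 + (-0.075385)·(2.9) = -8.0186.

-8.0186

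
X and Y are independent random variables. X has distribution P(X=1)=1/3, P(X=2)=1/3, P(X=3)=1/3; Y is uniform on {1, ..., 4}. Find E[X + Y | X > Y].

4

P(X > Y) = 1/4.
Summing (X+Y)·P(x,y) over outcomes with X > Y gives 1.
E[X + Y | X > Y] = (1) / (1/4) = 4.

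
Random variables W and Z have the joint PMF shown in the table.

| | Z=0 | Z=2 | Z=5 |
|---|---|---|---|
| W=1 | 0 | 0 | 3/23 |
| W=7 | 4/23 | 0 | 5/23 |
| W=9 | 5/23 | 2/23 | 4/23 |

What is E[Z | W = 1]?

P(W = 1) = 3/23.
Summing Z·P(W=x,Z=y) over the conditioning event gives 15/23.
E[Z | W = 1] = (15/23) / (3/23) = 5.

5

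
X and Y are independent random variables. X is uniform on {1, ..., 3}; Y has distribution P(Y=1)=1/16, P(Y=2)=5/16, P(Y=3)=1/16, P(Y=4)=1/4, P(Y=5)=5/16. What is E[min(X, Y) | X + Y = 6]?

8/5

P(X + Y = 6) = 5/24.
Summing min(X,Y)·P(x,y) over outcomes with X + Y = 6 gives 1/3.
E[min(X, Y) | X + Y = 6] = (1/3) / (5/24) = 8/5.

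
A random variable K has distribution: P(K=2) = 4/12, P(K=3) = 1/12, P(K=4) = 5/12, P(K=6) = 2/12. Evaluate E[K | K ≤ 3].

P(K ≤ 3) = 5/12.
Σ over the event: 2·1/3 + 3·1/12 = 11/12.
E[K | K ≤ 3] = (11/12) / (5/12) = 11/5.

11/5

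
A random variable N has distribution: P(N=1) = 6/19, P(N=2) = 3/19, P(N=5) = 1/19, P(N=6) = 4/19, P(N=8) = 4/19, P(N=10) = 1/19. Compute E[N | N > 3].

P(N > 3) = 10/19.
Σ over the event: 5·1/19 + 6·4/19 + 8·4/19 + 10·1/19 = 71/19.
E[N | N > 3] = (71/19) / (10/19) = 71/10.

71/10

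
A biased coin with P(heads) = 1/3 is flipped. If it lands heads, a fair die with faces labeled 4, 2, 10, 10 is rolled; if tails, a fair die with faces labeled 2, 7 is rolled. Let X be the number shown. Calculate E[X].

E[X | heads] = (4+2+10+10)/4 = 13/2.
E[X | tails] = (2+7)/2 = 9/2.
E[X] = (1/3)·(13/2) + (2/3)·(9/2) = 31/6.

31/6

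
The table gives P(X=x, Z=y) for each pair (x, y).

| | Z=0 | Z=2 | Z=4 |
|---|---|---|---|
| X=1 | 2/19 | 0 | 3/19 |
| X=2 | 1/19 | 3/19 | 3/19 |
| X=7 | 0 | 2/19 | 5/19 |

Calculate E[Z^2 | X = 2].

60/7

P(X = 2) = 7/19.
Σ Z^2·P over the event = 0·(1/19) + 4·(3/19) + 16·(3/19) = 60/19.
E[Z^2 | X = 2] = (60/19) / (7/19) = 60/7.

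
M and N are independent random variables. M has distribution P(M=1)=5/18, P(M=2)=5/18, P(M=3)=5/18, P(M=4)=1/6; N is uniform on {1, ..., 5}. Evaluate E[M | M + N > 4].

P(M + N > 4) = 2/3.
Summing M·P(x,y) over outcomes with M + N > 4 gives 16/9.
E[M | M + N > 4] = (16/9) / (2/3) = 8/3.

8/3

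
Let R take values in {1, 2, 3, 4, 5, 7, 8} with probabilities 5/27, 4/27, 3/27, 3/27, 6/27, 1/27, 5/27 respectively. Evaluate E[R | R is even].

5

P(R is even) = 4/9.
Σ over the event: 2·4/27 + 4·1/9 + 8·5/27 = 20/9.
E[R | R is even] = (20/9) / (4/9) = 5.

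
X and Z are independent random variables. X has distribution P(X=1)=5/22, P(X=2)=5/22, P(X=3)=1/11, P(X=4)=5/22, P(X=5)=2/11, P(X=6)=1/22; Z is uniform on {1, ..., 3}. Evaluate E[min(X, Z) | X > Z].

71/39

P(X > Z) = 13/22.
Summing min(X,Z)·P(x,y) over outcomes with X > Z gives 71/66.
E[min(X, Z) | X > Z] = (71/66) / (13/22) = 71/39.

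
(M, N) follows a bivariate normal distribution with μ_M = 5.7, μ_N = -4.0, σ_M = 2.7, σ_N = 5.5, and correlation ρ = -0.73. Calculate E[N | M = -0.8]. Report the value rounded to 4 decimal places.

For a bivariate normal, E[N | M=x] = μ_N + ρ·(σ_N/σ_M)·(x − μ_M).
E[N | M=-0.8] = -4.0 + (-0.73)·(5.5/2.7)·(-0.8 − (5.7)) = -4.0 + (-1.487037)·(-6.5) = 5.6657.

5.6657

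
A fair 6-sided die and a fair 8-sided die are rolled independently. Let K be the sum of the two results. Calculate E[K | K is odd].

8

P(K is odd) = 1/2.
Σ over the event: 3·1/24 + 5·1/12 + 7·1/8 + 9·1/8 + 11·1/12 + 13·1/24 = 4.
E[K | K is odd] = (4) / (1/2) = 8.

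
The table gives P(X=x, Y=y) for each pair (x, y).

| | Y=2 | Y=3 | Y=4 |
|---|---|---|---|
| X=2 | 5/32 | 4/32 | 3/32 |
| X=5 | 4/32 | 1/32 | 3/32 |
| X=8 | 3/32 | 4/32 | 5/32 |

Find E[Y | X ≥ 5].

P(X ≥ 5) = 5/8.
Σ Y·P over the event = 2·(4/32) + 3·(1/32) + 4·(3/32) + 2·(3/32) + 3·(4/32) + 4·(5/32) = 61/32.
E[Y | X ≥ 5] = (61/32) / (5/8) = 61/20.

61/20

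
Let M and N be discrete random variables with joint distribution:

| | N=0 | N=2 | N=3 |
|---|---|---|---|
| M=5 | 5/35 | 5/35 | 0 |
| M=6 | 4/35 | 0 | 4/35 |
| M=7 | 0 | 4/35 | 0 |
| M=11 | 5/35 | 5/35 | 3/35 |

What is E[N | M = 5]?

P(M = 5) = 2/7.
Σ N·P over the event = 0·(5/35) + 2·(5/35) = 2/7.
E[N | M = 5] = (2/7) / (2/7) = 1.

1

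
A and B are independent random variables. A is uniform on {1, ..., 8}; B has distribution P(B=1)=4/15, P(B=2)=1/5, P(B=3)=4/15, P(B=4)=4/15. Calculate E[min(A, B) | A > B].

P(A > B) = 41/60.
Summing min(A,B)·P(x,y) over outcomes with A > B gives 47/30.
E[min(A, B) | A > B] = (47/30) / (41/60) = 94/41.

94/41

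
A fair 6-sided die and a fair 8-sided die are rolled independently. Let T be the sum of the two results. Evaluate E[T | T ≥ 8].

P(T ≥ 8) = 9/16.
Σ over the event: 8·1/8 + 9·1/8 + 10·5/48 + 11·1/12 + 12·1/16 + 13·1/24 + 14·1/48 = 17/3.
E[T | T ≥ 8] = (17/3) / (9/16) = 272/27.

272/27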